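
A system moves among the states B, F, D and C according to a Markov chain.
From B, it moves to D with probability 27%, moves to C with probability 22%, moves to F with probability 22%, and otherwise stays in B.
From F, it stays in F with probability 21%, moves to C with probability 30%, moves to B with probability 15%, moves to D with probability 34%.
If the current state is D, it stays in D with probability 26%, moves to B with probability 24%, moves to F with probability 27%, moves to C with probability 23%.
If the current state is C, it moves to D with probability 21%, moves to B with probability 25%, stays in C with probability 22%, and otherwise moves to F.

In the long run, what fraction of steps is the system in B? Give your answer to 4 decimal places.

Let the stationary distribution be π with π = πP and π_1 + π_2 + π_3 + π_4 = 1.
π_1 = 0.29·π_1 + 0.15·π_2 + 0.24·π_3 + 0.25·π_4
π_2 = 0.22·π_1 + 0.21·π_2 + 0.27·π_3 + 0.32·π_4
π_3 = 0.27·π_1 + 0.34·π_2 + 0.26·π_3 + 0.21·π_4
Solving with the normalization constraint gives π = (0.2310, 0.2553, 0.2706, 0.2431).
So the stationary probability of B is 0.2310.

0.2310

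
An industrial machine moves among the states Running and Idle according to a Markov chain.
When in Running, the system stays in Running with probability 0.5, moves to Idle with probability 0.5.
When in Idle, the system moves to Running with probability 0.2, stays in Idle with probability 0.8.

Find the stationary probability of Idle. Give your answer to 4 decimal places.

Let the stationary distribution be π with π = πP and π_1 + π_2 = 1.
π_1 = 0.5·π_1 + 0.2·π_2
Solving with the normalization constraint gives π = (0.2857, 0.7143).
So the stationary probability of Idle is 0.7143.

0.7143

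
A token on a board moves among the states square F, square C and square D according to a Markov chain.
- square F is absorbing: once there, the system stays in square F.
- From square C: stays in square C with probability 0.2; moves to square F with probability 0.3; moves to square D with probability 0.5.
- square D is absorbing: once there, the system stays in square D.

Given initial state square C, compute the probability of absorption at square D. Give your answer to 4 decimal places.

0.6250

Let h(s) be the probability of absorption at square D starting from transient state s. Then h(square D) = 1 and h(square F) = 0. By first-step analysis:
h(square C) = 0.3·0 + 0.2·h(square C) + 0.5·1
Solving: h(square C) = 0.6250.
Starting from square C, the probability is 0.6250.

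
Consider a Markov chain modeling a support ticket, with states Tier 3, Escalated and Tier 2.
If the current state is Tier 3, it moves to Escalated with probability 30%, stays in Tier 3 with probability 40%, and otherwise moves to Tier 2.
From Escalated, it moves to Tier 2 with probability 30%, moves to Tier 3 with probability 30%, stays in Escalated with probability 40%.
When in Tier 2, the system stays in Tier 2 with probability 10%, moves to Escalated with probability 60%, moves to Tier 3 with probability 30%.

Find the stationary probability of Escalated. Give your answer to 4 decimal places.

Let the stationary distribution be π with π = πP and π_1 + π_2 + π_3 = 1.
π_1 = 0.4·π_1 + 0.3·π_2 + 0.3·π_3
π_2 = 0.3·π_1 + 0.4·π_2 + 0.6·π_3
Solving with the normalization constraint gives π = (0.3333, 0.4167, 0.2500).
So the stationary probability of Escalated is 0.4167.

0.4167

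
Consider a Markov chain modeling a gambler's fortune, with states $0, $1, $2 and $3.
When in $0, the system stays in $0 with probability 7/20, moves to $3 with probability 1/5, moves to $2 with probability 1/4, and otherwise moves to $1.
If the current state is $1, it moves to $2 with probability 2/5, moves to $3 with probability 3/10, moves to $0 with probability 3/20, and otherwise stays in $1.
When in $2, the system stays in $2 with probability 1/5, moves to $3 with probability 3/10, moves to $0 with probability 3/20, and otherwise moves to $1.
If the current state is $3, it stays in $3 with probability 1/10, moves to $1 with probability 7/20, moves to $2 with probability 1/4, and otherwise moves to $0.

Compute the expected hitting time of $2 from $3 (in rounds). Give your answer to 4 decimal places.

3.4651

Let t(s) be the expected number of rounds to first reach $2 from state s, with t($2) = 0. Conditioning on the first round:
t($0) = 1 + 0.35·t($0) + 0.2·t($1) + 0.2·t($3)
t($1) = 1 + 0.15·t($0) + 0.15·t($1) + 0.3·t($3)
t($3) = 1 + 0.3·t($0) + 0.35·t($1) + 0.1·t($3)
Solving: t($0) = 3.5349, t($1) = 3.0233, t($3) = 3.4651.
Expected rounds from $3 to $2: 3.4651.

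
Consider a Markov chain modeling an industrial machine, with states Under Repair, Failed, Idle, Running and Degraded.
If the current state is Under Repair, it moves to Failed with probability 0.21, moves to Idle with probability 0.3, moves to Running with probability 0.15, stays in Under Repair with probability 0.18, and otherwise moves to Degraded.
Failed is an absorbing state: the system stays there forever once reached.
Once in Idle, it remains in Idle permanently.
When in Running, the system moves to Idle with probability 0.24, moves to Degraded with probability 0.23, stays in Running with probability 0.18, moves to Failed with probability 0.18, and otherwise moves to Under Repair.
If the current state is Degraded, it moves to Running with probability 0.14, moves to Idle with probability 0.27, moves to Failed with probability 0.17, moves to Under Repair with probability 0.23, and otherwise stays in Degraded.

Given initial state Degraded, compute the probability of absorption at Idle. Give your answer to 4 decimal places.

0.6018

Let h(s) be the probability of absorption at Idle starting from transient state s. Then h(Idle) = 1 and h(Failed) = 0. By first-step analysis:
h(Under Repair) = 0.18·h(Under Repair) + 0.21·0 + 0.3·1 + 0.15·h(Running) + 0.16·h(Degraded)
h(Running) = 0.17·h(Under Repair) + 0.18·0 + 0.24·1 + 0.18·h(Running) + 0.23·h(Degraded)
h(Degraded) = 0.23·h(Under Repair) + 0.17·0 + 0.27·1 + 0.14·h(Running) + 0.19·h(Degraded)
Solving: h(Under Repair) = 0.5901, h(Running) = 0.5838, h(Degraded) = 0.6018.
Starting from Degraded, the probability is 0.6018.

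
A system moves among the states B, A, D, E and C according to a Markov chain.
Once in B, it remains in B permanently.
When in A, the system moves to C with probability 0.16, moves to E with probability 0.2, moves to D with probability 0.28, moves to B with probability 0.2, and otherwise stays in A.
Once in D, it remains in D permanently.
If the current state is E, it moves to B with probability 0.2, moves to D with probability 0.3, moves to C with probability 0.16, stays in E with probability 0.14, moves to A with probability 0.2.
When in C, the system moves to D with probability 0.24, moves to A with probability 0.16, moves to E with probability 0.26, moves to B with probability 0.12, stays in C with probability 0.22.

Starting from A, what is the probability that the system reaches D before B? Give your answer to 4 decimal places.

Let h(s) be the probability of absorption at D starting from transient state s. Then h(D) = 1 and h(B) = 0. By first-step analysis:
h(A) = 0.2·0 + 0.16·h(A) + 0.28·1 + 0.2·h(E) + 0.16·h(C)
h(E) = 0.2·0 + 0.2·h(A) + 0.3·1 + 0.14·h(E) + 0.16·h(C)
h(C) = 0.12·0 + 0.16·h(A) + 0.24·1 + 0.26·h(E) + 0.22·h(C)
Solving: h(A) = 0.5979, h(E) = 0.6055, h(C) = 0.6322.
Starting from A, the probability is 0.5979.

0.5979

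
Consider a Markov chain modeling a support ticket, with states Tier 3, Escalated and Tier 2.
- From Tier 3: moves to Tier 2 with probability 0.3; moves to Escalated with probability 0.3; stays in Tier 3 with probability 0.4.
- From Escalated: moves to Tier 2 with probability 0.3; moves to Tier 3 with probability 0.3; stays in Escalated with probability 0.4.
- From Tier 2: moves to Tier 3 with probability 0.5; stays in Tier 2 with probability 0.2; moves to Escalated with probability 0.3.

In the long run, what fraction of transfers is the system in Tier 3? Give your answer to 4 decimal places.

0.3939

Let the stationary distribution be π with π = πP and π_1 + π_2 + π_3 = 1.
π_1 = 0.4·π_1 + 0.3·π_2 + 0.5·π_3
π_2 = 0.3·π_1 + 0.4·π_2 + 0.3·π_3
Solving with the normalization constraint gives π = (0.3939, 0.3333, 0.2727).
So the stationary probability of Tier 3 is 0.3939.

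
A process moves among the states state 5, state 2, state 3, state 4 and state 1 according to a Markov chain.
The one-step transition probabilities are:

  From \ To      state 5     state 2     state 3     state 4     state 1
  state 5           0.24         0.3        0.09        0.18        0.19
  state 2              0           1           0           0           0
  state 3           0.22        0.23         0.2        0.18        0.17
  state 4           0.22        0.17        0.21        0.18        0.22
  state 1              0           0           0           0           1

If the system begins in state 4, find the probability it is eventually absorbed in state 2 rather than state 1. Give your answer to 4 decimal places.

0.5071

Let h(s) be the probability of absorption at state 2 starting from transient state s. Then h(state 2) = 1 and h(state 1) = 0. By first-step analysis:
h(state 5) = 0.24·h(state 5) + 0.3·1 + 0.09·h(state 3) + 0.18·h(state 4) + 0.19·0
h(state 3) = 0.22·h(state 5) + 0.23·1 + 0.2·h(state 3) + 0.18·h(state 4) + 0.17·0
h(state 4) = 0.22·h(state 5) + 0.17·1 + 0.21·h(state 3) + 0.18·h(state 4) + 0.22·0
Solving: h(state 5) = 0.5813, h(state 3) = 0.5615, h(state 4) = 0.5071.
Starting from state 4, the probability is 0.5071.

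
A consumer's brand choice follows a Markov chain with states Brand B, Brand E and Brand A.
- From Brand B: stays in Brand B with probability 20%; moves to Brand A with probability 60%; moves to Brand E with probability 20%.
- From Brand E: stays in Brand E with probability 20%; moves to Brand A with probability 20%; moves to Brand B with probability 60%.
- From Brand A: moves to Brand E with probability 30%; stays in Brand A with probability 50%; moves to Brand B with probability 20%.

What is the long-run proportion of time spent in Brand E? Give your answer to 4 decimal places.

Let the stationary distribution be π with π = πP and π_1 + π_2 + π_3 = 1.
π_1 = 0.2·π_1 + 0.6·π_2 + 0.2·π_3
π_2 = 0.2·π_1 + 0.2·π_2 + 0.3·π_3
Solving with the normalization constraint gives π = (0.2982, 0.2456, 0.4561).
So the stationary probability of Brand E is 0.2456.

0.2456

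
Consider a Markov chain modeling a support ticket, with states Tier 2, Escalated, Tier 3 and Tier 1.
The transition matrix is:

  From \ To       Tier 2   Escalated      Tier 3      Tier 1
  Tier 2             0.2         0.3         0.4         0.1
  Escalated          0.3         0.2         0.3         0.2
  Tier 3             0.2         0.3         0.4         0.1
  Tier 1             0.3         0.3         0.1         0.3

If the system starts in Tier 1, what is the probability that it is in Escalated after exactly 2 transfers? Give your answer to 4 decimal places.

0.2700

Propagate the distribution vector 2 transfers from Tier 1.
After 0 transfers: (0.0000, 0.0000, 0.0000, 1.0000)
After 1 transfer: (0.3000, 0.3000, 0.1000, 0.3000)
After 2 transfers: (0.2600, 0.2700, 0.2800, 0.1900)
P(in Escalated after 2 transfers) = 0.2700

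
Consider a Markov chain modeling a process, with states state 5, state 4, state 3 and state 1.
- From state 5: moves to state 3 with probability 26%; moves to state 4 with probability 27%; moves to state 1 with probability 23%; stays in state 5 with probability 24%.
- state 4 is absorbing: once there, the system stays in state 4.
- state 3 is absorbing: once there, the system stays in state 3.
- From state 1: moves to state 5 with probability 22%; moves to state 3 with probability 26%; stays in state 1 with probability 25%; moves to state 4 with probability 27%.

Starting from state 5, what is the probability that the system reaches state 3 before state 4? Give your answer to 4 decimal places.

Let h(s) be the probability of absorption at state 3 starting from transient state s. Then h(state 3) = 1 and h(state 4) = 0. By first-step analysis:
h(state 5) = 0.24·h(state 5) + 0.27·0 + 0.26·1 + 0.23·h(state 1)
h(state 1) = 0.22·h(state 5) + 0.27·0 + 0.26·1 + 0.25·h(state 1)
Solving: h(state 5) = 0.4906, h(state 1) = 0.4906.
Starting from state 5, the probability is 0.4906.

0.4906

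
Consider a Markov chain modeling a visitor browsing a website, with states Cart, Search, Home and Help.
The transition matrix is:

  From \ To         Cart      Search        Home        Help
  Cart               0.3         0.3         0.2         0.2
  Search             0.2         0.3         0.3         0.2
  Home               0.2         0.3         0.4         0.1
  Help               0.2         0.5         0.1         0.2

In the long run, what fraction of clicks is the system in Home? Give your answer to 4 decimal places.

0.2702

Let the stationary distribution be π with π = πP and π_1 + π_2 + π_3 + π_4 = 1.
π_1 = 0.3·π_1 + 0.2·π_2 + 0.2·π_3 + 0.2·π_4
π_2 = 0.3·π_1 + 0.3·π_2 + 0.3·π_3 + 0.5·π_4
π_3 = 0.2·π_1 + 0.3·π_2 + 0.4·π_3 + 0.1·π_4
Solving with the normalization constraint gives π = (0.2222, 0.3346, 0.2702, 0.1730).
So the stationary probability of Home is 0.2702.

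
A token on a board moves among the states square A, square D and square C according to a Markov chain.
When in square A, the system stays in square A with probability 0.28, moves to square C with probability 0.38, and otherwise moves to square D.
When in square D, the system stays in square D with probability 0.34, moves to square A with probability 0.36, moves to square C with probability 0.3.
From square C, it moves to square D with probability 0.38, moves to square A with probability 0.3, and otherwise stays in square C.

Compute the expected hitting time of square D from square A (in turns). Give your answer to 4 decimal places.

Let t(s) be the expected number of turns to first reach square D from state s, with t(square D) = 0. Conditioning on the first turn:
t(square A) = 1 + 0.28·t(square A) + 0.38·t(square C)
t(square C) = 1 + 0.3·t(square A) + 0.32·t(square C)
Solving: t(square A) = 2.8222, t(square C) = 2.7157.
Expected turns from square A to square D: 2.8222.

2.8222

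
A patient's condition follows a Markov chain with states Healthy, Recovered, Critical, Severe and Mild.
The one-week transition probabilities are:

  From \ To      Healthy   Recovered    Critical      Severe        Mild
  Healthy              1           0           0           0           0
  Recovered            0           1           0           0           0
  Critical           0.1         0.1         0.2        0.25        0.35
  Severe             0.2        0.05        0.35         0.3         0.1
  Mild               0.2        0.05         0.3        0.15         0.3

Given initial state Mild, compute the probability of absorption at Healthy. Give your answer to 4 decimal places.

Let h(s) be the probability of absorption at Healthy starting from transient state s. Then h(Healthy) = 1 and h(Recovered) = 0. By first-step analysis:
h(Critical) = 0.1·1 + 0.1·0 + 0.2·h(Critical) + 0.25·h(Severe) + 0.35·h(Mild)
h(Severe) = 0.2·1 + 0.05·0 + 0.35·h(Critical) + 0.3·h(Severe) + 0.1·h(Mild)
h(Mild) = 0.2·1 + 0.05·0 + 0.3·h(Critical) + 0.15·h(Severe) + 0.3·h(Mild)
Solving: h(Critical) = 0.6701, h(Severe) = 0.7248, h(Mild) = 0.7282.
Starting from Mild, the probability is 0.7282.

0.7282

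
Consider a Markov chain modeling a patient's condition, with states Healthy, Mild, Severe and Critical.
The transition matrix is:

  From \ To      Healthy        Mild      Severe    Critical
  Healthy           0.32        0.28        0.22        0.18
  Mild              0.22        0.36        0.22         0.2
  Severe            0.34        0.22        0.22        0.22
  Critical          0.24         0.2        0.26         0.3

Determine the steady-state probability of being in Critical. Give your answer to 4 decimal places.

0.2211

Let the stationary distribution be π with π = πP and π_1 + π_2 + π_3 + π_4 = 1.
π_1 = 0.32·π_1 + 0.22·π_2 + 0.34·π_3 + 0.24·π_4
π_2 = 0.28·π_1 + 0.36·π_2 + 0.22·π_3 + 0.2·π_4
π_3 = 0.22·π_1 + 0.22·π_2 + 0.22·π_3 + 0.26·π_4
Solving with the normalization constraint gives π = (0.2799, 0.2702, 0.2288, 0.2211).
So the stationary probability of Critical is 0.2211.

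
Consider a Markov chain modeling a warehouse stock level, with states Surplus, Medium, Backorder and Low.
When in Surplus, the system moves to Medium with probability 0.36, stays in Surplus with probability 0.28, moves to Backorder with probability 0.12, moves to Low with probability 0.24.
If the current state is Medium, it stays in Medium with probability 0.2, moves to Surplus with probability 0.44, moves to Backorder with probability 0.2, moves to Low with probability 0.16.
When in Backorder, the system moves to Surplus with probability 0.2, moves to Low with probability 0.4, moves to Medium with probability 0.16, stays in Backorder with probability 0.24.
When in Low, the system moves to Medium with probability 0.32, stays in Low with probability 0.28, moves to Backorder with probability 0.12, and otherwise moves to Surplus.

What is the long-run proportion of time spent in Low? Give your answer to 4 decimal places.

0.2541

Let the stationary distribution be π with π = πP and π_1 + π_2 + π_3 + π_4 = 1.
π_1 = 0.28·π_1 + 0.44·π_2 + 0.2·π_3 + 0.28·π_4
π_2 = 0.36·π_1 + 0.2·π_2 + 0.16·π_3 + 0.32·π_4
π_3 = 0.12·π_1 + 0.2·π_2 + 0.24·π_3 + 0.12·π_4
Solving with the normalization constraint gives π = (0.3109, 0.2738, 0.1613, 0.2541).
So the stationary probability of Low is 0.2541.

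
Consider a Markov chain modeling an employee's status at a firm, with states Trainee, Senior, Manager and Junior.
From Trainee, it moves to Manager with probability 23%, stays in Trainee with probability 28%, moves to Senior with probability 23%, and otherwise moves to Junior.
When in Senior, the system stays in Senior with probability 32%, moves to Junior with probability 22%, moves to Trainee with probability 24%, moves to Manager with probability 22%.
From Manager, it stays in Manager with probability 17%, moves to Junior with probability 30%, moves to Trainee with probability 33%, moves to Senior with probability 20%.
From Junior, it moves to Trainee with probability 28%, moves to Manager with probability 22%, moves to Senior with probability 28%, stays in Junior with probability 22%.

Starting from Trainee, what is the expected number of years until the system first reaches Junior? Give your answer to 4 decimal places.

Let t(s) be the expected number of years to first reach Junior from state s, with t(Junior) = 0. Conditioning on the first year:
t(Trainee) = 1 + 0.28·t(Trainee) + 0.23·t(Senior) + 0.23·t(Manager)
t(Senior) = 1 + 0.24·t(Trainee) + 0.32·t(Senior) + 0.22·t(Manager)
t(Manager) = 1 + 0.33·t(Trainee) + 0.2·t(Senior) + 0.17·t(Manager)
Solving: t(Trainee) = 3.8646, t(Senior) = 4.0361, t(Manager) = 3.7139.
Expected years from Trainee to Junior: 3.8646.

3.8646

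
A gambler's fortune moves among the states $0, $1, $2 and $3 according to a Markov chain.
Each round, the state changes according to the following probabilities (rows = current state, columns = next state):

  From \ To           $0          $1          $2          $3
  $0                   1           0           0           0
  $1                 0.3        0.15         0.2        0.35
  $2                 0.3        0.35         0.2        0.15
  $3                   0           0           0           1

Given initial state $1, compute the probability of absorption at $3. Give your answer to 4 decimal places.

0.5082

Let h(s) be the probability of absorption at $3 starting from transient state s. Then h($3) = 1 and h($0) = 0. By first-step analysis:
h($1) = 0.3·0 + 0.15·h($1) + 0.2·h($2) + 0.35·1
h($2) = 0.3·0 + 0.35·h($1) + 0.2·h($2) + 0.15·1
Solving: h($1) = 0.5082, h($2) = 0.4098.
Starting from $1, the probability is 0.5082.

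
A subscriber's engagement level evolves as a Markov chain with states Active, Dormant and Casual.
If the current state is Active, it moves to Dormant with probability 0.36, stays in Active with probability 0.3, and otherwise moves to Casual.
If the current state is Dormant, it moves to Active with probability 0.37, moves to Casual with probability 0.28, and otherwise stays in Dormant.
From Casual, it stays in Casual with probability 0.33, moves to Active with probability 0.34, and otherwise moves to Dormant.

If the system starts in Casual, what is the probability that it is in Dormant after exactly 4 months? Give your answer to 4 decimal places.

0.3470

Propagate the distribution vector 4 months from Casual.
After 0 months: (0.0000, 0.0000, 1.0000)
After 1 month: (0.3400, 0.3300, 0.3300)
After 2 months: (0.3363, 0.3468, 0.3169)
After 3 months: (0.3370, 0.3470, 0.3160)
After 4 months: (0.3369, 0.3470, 0.3160)
P(in Dormant after 4 months) = 0.3470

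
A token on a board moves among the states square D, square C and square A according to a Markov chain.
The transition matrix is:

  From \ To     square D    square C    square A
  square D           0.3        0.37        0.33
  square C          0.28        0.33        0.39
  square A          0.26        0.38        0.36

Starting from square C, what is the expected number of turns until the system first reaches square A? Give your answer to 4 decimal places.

Let t(s) be the expected number of turns to first reach square A from state s, with t(square A) = 0. Conditioning on the first turn:
t(square D) = 1 + 0.3·t(square D) + 0.37·t(square C)
t(square C) = 1 + 0.28·t(square D) + 0.33·t(square C)
Solving: t(square D) = 2.8462, t(square C) = 2.6820.
Expected turns from square C to square A: 2.6820.

2.6820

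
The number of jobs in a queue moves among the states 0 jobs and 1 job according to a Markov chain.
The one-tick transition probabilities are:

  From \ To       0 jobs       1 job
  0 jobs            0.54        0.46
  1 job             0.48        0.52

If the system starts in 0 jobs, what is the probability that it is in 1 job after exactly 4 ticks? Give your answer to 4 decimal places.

0.4894

Propagate the distribution vector 4 ticks from 0 jobs.
After 0 ticks: (1.0000, 0.0000)
After 1 tick: (0.5400, 0.4600)
After 2 ticks: (0.5124, 0.4876)
After 3 ticks: (0.5107, 0.4893)
After 4 ticks: (0.5106, 0.4894)
P(in 1 job after 4 ticks) = 0.4894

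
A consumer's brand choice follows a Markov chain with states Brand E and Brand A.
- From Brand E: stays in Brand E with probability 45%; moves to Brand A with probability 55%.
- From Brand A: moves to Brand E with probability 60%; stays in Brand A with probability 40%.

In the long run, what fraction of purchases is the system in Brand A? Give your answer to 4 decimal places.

0.4783

Let the stationary distribution be π with π = πP and π_1 + π_2 = 1.
π_1 = 0.45·π_1 + 0.6·π_2
Solving with the normalization constraint gives π = (0.5217, 0.4783).
So the stationary probability of Brand A is 0.4783.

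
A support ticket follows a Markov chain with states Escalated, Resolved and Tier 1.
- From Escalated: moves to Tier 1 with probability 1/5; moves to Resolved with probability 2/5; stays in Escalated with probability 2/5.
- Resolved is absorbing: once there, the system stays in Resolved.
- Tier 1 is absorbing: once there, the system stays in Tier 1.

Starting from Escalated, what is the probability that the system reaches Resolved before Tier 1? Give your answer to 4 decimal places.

Let h(s) be the probability of absorption at Resolved starting from transient state s. Then h(Resolved) = 1 and h(Tier 1) = 0. By first-step analysis:
h(Escalated) = 0.4·h(Escalated) + 0.4·1 + 0.2·0
Solving: h(Escalated) = 0.6667.
Starting from Escalated, the probability is 0.6667.

0.6667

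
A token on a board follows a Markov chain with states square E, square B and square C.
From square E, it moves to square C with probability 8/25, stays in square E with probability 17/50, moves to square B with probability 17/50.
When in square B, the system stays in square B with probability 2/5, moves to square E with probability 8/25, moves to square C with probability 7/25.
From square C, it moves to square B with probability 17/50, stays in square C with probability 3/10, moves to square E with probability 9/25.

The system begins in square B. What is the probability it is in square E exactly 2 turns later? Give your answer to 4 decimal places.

Sum over the intermediate state after 1 turn:
P = P(square B→square E)·P(square E→square E) + P(square B→square B)·P(square B→square E) + P(square B→square C)·P(square C→square E)
  = 0.32×0.34 + 0.4×0.32 + 0.28×0.36
  = 0.1088 + 0.1280 + 0.1008 = 0.3376

0.3376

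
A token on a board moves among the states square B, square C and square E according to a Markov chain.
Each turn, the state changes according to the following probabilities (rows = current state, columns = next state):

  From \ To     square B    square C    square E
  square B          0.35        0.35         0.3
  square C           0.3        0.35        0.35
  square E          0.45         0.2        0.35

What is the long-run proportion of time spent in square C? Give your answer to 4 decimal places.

0.3003

Let the stationary distribution be π with π = πP and π_1 + π_2 + π_3 = 1.
π_1 = 0.35·π_1 + 0.3·π_2 + 0.45·π_3
π_2 = 0.35·π_1 + 0.35·π_2 + 0.2·π_3
Solving with the normalization constraint gives π = (0.3681, 0.3003, 0.3316).
So the stationary probability of square C is 0.3003.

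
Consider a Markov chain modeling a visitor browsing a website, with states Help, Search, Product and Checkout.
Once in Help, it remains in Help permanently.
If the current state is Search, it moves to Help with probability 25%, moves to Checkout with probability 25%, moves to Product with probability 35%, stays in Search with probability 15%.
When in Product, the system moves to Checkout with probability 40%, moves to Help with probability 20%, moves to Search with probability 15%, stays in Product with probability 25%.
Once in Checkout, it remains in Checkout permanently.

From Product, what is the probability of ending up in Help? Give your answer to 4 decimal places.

Let h(s) be the probability of absorption at Help starting from transient state s. Then h(Help) = 1 and h(Checkout) = 0. By first-step analysis:
h(Search) = 0.25·1 + 0.15·h(Search) + 0.35·h(Product) + 0.25·0
h(Product) = 0.2·1 + 0.15·h(Search) + 0.25·h(Product) + 0.4·0
Solving: h(Search) = 0.4402, h(Product) = 0.3547.
Starting from Product, the probability is 0.3547.

0.3547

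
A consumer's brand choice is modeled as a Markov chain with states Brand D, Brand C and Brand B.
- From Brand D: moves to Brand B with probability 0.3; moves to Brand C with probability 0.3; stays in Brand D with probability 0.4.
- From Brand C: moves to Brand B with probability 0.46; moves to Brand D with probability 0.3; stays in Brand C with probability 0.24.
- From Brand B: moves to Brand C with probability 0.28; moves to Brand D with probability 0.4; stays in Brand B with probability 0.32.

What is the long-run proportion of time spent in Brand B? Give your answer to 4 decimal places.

Let the stationary distribution be π with π = πP and π_1 + π_2 + π_3 = 1.
π_1 = 0.4·π_1 + 0.3·π_2 + 0.4·π_3
π_2 = 0.3·π_1 + 0.24·π_2 + 0.28·π_3
Solving with the normalization constraint gives π = (0.3724, 0.2764, 0.3512).
So the stationary probability of Brand B is 0.3512.

0.3512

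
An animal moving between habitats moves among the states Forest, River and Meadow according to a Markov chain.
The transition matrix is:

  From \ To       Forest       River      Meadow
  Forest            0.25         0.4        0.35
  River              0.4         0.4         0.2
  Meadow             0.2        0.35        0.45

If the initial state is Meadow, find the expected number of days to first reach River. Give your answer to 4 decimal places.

2.7737

Let t(s) be the expected number of days to first reach River from state s, with t(River) = 0. Conditioning on the first day:
t(Forest) = 1 + 0.25·t(Forest) + 0.35·t(Meadow)
t(Meadow) = 1 + 0.2·t(Forest) + 0.45·t(Meadow)
Solving: t(Forest) = 2.6277, t(Meadow) = 2.7737.
Expected days from Meadow to River: 2.7737.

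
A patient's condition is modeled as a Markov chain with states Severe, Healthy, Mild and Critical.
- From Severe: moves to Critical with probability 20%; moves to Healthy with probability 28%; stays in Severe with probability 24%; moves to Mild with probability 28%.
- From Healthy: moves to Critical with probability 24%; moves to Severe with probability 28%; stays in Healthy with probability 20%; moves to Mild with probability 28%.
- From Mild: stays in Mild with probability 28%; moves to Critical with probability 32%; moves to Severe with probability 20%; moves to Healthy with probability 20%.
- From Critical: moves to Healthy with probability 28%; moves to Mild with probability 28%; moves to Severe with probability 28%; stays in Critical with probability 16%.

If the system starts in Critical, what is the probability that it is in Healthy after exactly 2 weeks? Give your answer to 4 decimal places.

Propagate the distribution vector 2 weeks from Critical.
After 0 weeks: (0.0000, 0.0000, 0.0000, 1.0000)
After 1 week: (0.2800, 0.2800, 0.2800, 0.1600)
After 2 weeks: (0.2464, 0.2352, 0.2800, 0.2384)
P(in Healthy after 2 weeks) = 0.2352

0.2352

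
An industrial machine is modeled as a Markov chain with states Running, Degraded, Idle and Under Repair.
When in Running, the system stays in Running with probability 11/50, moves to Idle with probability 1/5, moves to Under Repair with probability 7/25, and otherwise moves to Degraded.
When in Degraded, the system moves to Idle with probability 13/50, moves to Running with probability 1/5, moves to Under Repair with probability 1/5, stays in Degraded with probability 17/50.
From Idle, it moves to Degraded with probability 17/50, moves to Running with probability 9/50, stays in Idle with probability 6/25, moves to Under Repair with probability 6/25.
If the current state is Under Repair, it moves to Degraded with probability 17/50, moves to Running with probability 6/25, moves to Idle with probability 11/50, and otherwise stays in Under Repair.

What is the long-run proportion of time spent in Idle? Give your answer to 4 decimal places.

0.2338

Let the stationary distribution be π with π = πP and π_1 + π_2 + π_3 + π_4 = 1.
π_1 = 0.22·π_1 + 0.2·π_2 + 0.18·π_3 + 0.24·π_4
π_2 = 0.3·π_1 + 0.34·π_2 + 0.34·π_3 + 0.34·π_4
π_3 = 0.2·π_1 + 0.26·π_2 + 0.24·π_3 + 0.22·π_4
Solving with the normalization constraint gives π = (0.2085, 0.3317, 0.2338, 0.2260).
So the stationary probability of Idle is 0.2338.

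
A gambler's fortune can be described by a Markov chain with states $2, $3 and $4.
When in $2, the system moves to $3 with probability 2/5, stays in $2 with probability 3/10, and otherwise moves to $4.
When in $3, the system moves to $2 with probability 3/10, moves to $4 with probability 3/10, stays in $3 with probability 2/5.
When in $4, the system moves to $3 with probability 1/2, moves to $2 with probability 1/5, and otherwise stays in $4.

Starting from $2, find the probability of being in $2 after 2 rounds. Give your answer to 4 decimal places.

0.2700

Sum over the intermediate state after 1 round:
P = P($2→$2)·P($2→$2) + P($2→$3)·P($3→$2) + P($2→$4)·P($4→$2)
  = 0.3×0.3 + 0.4×0.3 + 0.3×0.2
  = 0.0900 + 0.1200 + 0.0600 = 0.2700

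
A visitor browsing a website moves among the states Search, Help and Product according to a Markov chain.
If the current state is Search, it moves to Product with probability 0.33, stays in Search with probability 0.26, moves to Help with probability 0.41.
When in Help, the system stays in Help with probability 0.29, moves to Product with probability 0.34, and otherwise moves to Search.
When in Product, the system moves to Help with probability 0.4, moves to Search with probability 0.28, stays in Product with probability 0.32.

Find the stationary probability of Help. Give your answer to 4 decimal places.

Let the stationary distribution be π with π = πP and π_1 + π_2 + π_3 = 1.
π_1 = 0.26·π_1 + 0.37·π_2 + 0.28·π_3
π_2 = 0.41·π_1 + 0.29·π_2 + 0.4·π_3
Solving with the normalization constraint gives π = (0.3065, 0.3631, 0.3303).
So the stationary probability of Help is 0.3631.

0.3631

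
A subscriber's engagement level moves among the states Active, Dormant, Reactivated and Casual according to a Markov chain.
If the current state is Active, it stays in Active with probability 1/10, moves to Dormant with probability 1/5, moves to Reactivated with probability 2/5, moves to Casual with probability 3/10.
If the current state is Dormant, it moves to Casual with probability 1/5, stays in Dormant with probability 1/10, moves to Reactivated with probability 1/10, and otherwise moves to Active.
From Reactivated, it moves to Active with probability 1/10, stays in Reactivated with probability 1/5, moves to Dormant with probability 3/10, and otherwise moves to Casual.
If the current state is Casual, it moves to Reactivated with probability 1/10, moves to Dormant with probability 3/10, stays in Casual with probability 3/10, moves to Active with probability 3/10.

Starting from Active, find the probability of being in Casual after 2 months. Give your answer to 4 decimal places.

Propagate the distribution vector 2 months from Active.
After 0 months: (1.0000, 0.0000, 0.0000, 0.0000)
After 1 month: (0.1000, 0.2000, 0.4000, 0.3000)
After 2 months: (0.2600, 0.2500, 0.1700, 0.3200)
P(in Casual after 2 months) = 0.3200

0.3200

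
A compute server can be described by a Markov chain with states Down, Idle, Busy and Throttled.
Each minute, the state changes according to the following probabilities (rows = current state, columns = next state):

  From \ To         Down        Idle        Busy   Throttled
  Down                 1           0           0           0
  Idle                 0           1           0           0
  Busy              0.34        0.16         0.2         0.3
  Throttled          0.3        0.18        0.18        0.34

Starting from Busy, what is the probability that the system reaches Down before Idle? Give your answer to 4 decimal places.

Let h(s) be the probability of absorption at Down starting from transient state s. Then h(Down) = 1 and h(Idle) = 0. By first-step analysis:
h(Busy) = 0.34·1 + 0.16·0 + 0.2·h(Busy) + 0.3·h(Throttled)
h(Throttled) = 0.3·1 + 0.18·0 + 0.18·h(Busy) + 0.34·h(Throttled)
Solving: h(Busy) = 0.6633, h(Throttled) = 0.6354.
Starting from Busy, the probability is 0.6633.

0.6633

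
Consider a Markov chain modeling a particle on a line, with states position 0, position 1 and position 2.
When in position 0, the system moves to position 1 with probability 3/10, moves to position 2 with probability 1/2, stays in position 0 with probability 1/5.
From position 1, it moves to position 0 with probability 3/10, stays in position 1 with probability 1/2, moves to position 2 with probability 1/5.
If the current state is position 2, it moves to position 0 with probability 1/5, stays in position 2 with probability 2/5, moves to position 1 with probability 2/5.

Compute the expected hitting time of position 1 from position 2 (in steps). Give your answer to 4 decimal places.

Let t(s) be the expected number of steps to first reach position 1 from state s, with t(position 1) = 0. Conditioning on the first step:
t(position 0) = 1 + 0.2·t(position 0) + 0.5·t(position 2)
t(position 2) = 1 + 0.2·t(position 0) + 0.4·t(position 2)
Solving: t(position 0) = 2.8947, t(position 2) = 2.6316.
Expected steps from position 2 to position 1: 2.6316.

2.6316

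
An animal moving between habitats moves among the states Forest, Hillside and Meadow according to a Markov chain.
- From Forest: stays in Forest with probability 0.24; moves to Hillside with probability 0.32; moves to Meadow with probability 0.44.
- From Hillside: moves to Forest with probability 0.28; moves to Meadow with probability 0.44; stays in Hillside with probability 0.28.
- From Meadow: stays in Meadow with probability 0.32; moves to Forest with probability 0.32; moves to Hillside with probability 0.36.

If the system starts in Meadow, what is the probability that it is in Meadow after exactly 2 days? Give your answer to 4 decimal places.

0.4016

Sum over the intermediate state after 1 day:
P = P(Meadow→Forest)·P(Forest→Meadow) + P(Meadow→Hillside)·P(Hillside→Meadow) + P(Meadow→Meadow)·P(Meadow→Meadow)
  = 0.32×0.44 + 0.36×0.44 + 0.32×0.32
  = 0.1408 + 0.1584 + 0.1024 = 0.4016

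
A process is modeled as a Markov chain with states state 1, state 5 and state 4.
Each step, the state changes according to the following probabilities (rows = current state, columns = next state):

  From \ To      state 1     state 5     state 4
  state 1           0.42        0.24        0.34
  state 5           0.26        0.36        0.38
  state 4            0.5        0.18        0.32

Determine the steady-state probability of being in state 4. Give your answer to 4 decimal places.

0.3431

Let the stationary distribution be π with π = πP and π_1 + π_2 + π_3 = 1.
π_1 = 0.42·π_1 + 0.26·π_2 + 0.5·π_3
π_2 = 0.24·π_1 + 0.36·π_2 + 0.18·π_3
Solving with the normalization constraint gives π = (0.4076, 0.2493, 0.3431).
So the stationary probability of state 4 is 0.3431.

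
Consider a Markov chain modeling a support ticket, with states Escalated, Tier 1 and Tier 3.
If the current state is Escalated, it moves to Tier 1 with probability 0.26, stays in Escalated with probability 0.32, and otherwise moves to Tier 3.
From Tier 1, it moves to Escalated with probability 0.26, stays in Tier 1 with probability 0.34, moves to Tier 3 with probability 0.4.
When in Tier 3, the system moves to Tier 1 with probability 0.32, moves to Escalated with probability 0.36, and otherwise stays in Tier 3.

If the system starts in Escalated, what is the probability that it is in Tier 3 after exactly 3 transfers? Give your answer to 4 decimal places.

Propagate the distribution vector 3 transfers from Escalated.
After 0 transfers: (1.0000, 0.0000, 0.0000)
After 1 transfer: (0.3200, 0.2600, 0.4200)
After 2 transfers: (0.3212, 0.3060, 0.3728)
After 3 transfers: (0.3166, 0.3068, 0.3766)
P(in Tier 3 after 3 transfers) = 0.3766

0.3766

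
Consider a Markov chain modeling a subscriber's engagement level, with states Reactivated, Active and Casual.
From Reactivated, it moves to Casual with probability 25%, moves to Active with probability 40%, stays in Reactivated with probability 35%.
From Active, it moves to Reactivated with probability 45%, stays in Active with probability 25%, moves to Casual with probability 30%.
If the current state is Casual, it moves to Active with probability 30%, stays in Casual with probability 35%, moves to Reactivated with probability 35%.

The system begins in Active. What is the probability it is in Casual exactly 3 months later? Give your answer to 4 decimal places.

0.2959

Propagate the distribution vector 3 months from Active.
After 0 months: (0.0000, 1.0000, 0.0000)
After 1 month: (0.4500, 0.2500, 0.3000)
After 2 months: (0.3750, 0.3325, 0.2925)
After 3 months: (0.3833, 0.3209, 0.2959)
P(in Casual after 3 months) = 0.2959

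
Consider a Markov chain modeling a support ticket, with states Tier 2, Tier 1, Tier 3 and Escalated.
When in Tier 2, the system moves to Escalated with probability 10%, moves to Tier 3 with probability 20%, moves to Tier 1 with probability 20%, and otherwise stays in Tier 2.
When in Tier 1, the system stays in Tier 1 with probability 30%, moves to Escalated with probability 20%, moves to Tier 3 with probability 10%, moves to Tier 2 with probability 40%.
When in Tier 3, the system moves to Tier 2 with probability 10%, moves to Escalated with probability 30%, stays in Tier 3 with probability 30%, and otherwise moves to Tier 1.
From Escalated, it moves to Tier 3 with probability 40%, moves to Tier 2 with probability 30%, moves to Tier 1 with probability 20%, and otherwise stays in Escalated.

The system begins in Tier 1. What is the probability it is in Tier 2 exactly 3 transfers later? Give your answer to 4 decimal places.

Propagate the distribution vector 3 transfers from Tier 1.
After 0 transfers: (0.0000, 1.0000, 0.0000, 0.0000)
After 1 transfer: (0.4000, 0.3000, 0.1000, 0.2000)
After 2 transfers: (0.3900, 0.2400, 0.2200, 0.1500)
After 3 transfers: (0.3580, 0.2460, 0.2280, 0.1680)
P(in Tier 2 after 3 transfers) = 0.3580

0.3580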